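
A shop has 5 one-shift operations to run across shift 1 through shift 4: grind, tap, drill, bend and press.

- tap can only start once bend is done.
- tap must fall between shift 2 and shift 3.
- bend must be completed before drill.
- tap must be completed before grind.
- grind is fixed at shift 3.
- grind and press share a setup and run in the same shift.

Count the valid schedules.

3

Enumerating: bend in shift 1, press in shift 3, drill in shift 2, tap in shift 2, grind in shift 3 | grind in shift 3, press in shift 3, tap in shift 2, drill in shift 3, bend in shift 1 | tap -> shift 2, press -> shift 3, bend -> shift 1, grind -> shift 3, drill -> shift 4.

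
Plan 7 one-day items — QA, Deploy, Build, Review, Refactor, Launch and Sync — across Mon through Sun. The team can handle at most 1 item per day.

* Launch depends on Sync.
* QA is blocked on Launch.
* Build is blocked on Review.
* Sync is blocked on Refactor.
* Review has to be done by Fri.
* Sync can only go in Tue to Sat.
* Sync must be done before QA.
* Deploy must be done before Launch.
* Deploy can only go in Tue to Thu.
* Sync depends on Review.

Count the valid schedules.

27

Splitting on QA: it can be Sat (6), Sun (21). Listing each branch's schedules as (Deploy, Build, Review, Refactor, Launch, Sync):
QA=Sat: (Tue,Sun,Mon,Wed,Fri,Thu) (Tue,Sun,Wed,Mon,Fri,Thu) (Wed,Sun,Mon,Tue,Fri,Thu) (Wed,Sun,Tue,Mon,Fri,Thu) (Thu,Sun,Mon,Tue,Fri,Wed) (Thu,Sun,Tue,Mon,Fri,Wed) — 6.
QA=Sun: (Tue,Wed,Mon,Thu,Sat,Fri) (Tue,Thu,Mon,Wed,Sat,Fri) (Tue,Thu,Wed,Mon,Sat,Fri) (Tue,Fri,Mon,Wed,Sat,Thu) (Tue,Fri,Wed,Mon,Sat,Thu) (Tue,Sat,Mon,Wed,Fri,Thu) (Tue,Sat,Wed,Mon,Fri,Thu) (Wed,Tue,Mon,Thu,Sat,Fri) (Wed,Thu,Mon,Tue,Sat,Fri) (Wed,Thu,Tue,Mon,Sat,Fri) (Wed,Fri,Mon,Tue,Sat,Thu) (Wed,Fri,Tue,Mon,Sat,Thu) (Wed,Sat,Mon,Tue,Fri,Thu) (Wed,Sat,Tue,Mon,Fri,Thu) (Thu,Tue,Mon,Wed,Sat,Fri) (Thu,Wed,Mon,Tue,Sat,Fri) (Thu,Wed,Tue,Mon,Sat,Fri) (Thu,Fri,Mon,Tue,Sat,Wed) (Thu,Fri,Tue,Mon,Sat,Wed) (Thu,Sat,Mon,Tue,Fri,Wed) (Thu,Sat,Tue,Mon,Fri,Wed) — 21.
Summing: 6 + 21 = 27.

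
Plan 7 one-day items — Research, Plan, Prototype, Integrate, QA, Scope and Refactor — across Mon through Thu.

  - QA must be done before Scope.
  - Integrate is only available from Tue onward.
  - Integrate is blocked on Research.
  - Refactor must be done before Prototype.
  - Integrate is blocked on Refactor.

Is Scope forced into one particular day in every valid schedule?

No

Scope can be Tue (e.g. Plan=Mon; Refactor=Mon; Scope=Tue; Research=Mon; Prototype=Tue; Integrate=Tue; QA=Mon) or Wed (e.g. Scope -> Wed, Plan -> Mon, Refactor -> Mon, Integrate -> Tue, Research -> Mon, QA -> Mon, Prototype -> Tue).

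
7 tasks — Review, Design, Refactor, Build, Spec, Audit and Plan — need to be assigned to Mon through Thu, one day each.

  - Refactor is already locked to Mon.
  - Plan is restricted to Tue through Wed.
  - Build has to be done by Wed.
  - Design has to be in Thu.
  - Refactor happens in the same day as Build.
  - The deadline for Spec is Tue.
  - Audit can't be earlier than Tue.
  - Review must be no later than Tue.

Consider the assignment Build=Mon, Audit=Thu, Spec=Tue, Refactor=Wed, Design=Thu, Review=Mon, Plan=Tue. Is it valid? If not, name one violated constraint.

Review must be no later than Tue — holds.
Build has to be done by Wed — holds.
Design has to be in Thu — holds.
Audit can't be earlier than Tue — holds.
Refactor happens in the same day as Build — violated.
Refactor is already locked to Mon — violated.
Plan is restricted to Tue through Wed — holds.
The deadline for Spec is Tue — holds.

No — it violates: Refactor is already locked to Mon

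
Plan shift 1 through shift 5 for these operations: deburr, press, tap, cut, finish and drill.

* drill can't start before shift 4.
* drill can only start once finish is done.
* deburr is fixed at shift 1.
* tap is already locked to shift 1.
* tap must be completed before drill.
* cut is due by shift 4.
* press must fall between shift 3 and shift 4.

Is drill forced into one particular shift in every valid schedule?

drill can be shift 4 (e.g. finish=shift 1; tap=shift 1; deburr=shift 1; drill=shift 4; cut=shift 1; press=shift 3) or shift 5 (e.g. finish -> shift 1; deburr -> shift 1; drill -> shift 5; tap -> shift 1; cut -> shift 1; press -> shift 3).

No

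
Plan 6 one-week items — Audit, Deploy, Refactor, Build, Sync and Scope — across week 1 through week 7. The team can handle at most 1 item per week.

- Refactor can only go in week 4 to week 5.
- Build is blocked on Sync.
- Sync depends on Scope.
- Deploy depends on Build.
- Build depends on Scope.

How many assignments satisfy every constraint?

Splitting on Deploy: it can be week 4 (2), week 5 (2), week 6 (16), week 7 (40). Listing each branch's schedules as (Audit, Refactor, Build, Sync, Scope) by week number:
Deploy=week 4: (6,5,3,2,1) (7,5,3,2,1) — 2.
Deploy=week 5: (6,4,3,2,1) (7,4,3,2,1) — 2.
Deploy=week 6: (1,4,5,3,2) (1,5,4,3,2) (2,4,5,3,1) (2,5,4,3,1) (3,4,5,2,1) (3,5,4,2,1) (4,5,3,2,1) (5,4,3,2,1) (7,4,3,2,1) (7,4,5,2,1) (7,4,5,3,1) (7,4,5,3,2) (7,5,3,2,1) (7,5,4,2,1) (7,5,4,3,1) (7,5,4,3,2) — 16.
Deploy=week 7: (1,4,5,3,2) (1,4,6,3,2) (1,4,6,5,2) (1,4,6,5,3) (1,5,4,3,2) (1,5,6,3,2) (1,5,6,4,2) (1,5,6,4,3) (2,4,5,3,1) (2,4,6,3,1) (2,4,6,5,1) (2,4,6,5,3) (2,5,4,3,1) (2,5,6,3,1) (2,5,6,4,1) (2,5,6,4,3) (3,4,5,2,1) (3,4,6,2,1) (3,4,6,5,1) (3,4,6,5,2) (3,5,4,2,1) (3,5,6,2,1) (3,5,6,4,1) (3,5,6,4,2) (4,5,3,2,1) (4,5,6,2,1) (4,5,6,3,1) (4,5,6,3,2) (5,4,3,2,1) (5,4,6,2,1) (5,4,6,3,1) (5,4,6,3,2) (6,4,3,2,1) (6,4,5,2,1) (6,4,5,3,1) (6,4,5,3,2) (6,5,3,2,1) (6,5,4,2,1) (6,5,4,3,1) (6,5,4,3,2) — 40.
Summing: 2 + 2 + 16 + 40 = 60.

60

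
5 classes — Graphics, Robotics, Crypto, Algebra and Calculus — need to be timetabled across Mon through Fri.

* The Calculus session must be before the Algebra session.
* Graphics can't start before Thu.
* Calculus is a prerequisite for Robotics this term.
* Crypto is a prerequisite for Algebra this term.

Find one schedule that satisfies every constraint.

Robotics=Tue, Calculus=Mon, Graphics=Thu, Crypto=Mon, Algebra=Tue

Checking: Crypto(Mon) before Algebra(Tue); Calculus(Mon) before Robotics(Tue); Calculus(Mon) before Algebra(Tue); Graphics=Thu in [Thu,Fri].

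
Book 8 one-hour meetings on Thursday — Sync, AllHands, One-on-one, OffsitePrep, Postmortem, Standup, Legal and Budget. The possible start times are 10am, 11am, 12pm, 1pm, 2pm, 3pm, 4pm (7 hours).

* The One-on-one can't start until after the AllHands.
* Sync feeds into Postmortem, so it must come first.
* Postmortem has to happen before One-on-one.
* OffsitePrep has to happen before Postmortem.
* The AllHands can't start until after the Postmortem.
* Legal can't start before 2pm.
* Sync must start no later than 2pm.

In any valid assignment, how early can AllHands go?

12pm

Precedence pushes AllHands to at least 12pm; downstream work caps AllHands at 3pm.
AllHands at 12pm is achievable: Budget=10am, Postmortem=11am, Standup=10am, Sync=10am, OffsitePrep=10am, One-on-one=1pm, AllHands=12pm, Legal=2pm.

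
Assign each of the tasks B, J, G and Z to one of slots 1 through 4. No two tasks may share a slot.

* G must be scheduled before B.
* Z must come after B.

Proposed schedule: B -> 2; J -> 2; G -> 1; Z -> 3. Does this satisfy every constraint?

No. No two tasks may share a slot is not satisfied.

G must be scheduled before B — holds.
No two tasks may share a slot — violated.
Z must come after B — holds.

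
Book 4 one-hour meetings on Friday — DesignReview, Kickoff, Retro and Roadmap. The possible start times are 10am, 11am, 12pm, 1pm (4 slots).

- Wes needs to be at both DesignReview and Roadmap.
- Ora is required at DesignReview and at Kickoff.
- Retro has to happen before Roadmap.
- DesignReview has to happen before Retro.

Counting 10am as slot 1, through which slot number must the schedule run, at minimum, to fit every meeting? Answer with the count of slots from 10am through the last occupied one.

The precedence chain requires at least 3 distinct slots.
3 works (last occupied slot: 12pm): for example DesignReview in 10am, Roadmap in 12pm, Kickoff in 11am, Retro in 11am.

3 slots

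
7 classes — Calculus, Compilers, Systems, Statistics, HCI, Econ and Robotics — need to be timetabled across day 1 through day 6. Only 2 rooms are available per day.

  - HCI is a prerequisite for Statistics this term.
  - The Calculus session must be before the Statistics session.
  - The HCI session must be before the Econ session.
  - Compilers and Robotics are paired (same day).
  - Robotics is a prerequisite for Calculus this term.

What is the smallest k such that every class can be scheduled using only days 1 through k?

4 days

The precedence chain requires at least 3 distinct days.
With at most 2 per day and 7 classes, at least 4 days are needed.
4 works (last occupied day: day 4): for example Systems -> day 4, HCI -> day 2, Calculus -> day 2, Statistics -> day 3, Robotics -> day 1, Econ -> day 3, Compilers -> day 1.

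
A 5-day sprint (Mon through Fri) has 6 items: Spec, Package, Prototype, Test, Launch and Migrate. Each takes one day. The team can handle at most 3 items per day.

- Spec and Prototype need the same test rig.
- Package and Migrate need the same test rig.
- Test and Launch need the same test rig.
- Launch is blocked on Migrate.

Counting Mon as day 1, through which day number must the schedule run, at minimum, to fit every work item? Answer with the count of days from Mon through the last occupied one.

The precedence chain requires at least 2 distinct days.
With at most 3 per day and 6 work items, at least 2 days are needed.
2 works (last occupied day: Tue): for example Spec=Mon; Package=Tue; Migrate=Mon; Prototype=Tue; Test=Mon; Launch=Tue.

2 days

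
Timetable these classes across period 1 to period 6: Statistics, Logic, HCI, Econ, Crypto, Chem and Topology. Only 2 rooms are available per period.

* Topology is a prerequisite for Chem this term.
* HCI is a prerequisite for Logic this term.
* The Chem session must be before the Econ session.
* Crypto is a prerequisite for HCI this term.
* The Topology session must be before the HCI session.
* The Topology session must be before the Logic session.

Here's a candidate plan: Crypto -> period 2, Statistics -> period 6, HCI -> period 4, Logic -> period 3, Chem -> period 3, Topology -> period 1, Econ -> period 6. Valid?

Invalid. HCI is a prerequisite for Logic this term.

Crypto is a prerequisite for HCI this term — holds.
Topology is a prerequisite for Chem this term — holds.
The Topology session must be before the HCI session — holds.
The Topology session must be before the Logic session — holds.
The Chem session must be before the Econ session — holds.
Only 2 rooms are available per period — holds.
HCI is a prerequisite for Logic this term — violated.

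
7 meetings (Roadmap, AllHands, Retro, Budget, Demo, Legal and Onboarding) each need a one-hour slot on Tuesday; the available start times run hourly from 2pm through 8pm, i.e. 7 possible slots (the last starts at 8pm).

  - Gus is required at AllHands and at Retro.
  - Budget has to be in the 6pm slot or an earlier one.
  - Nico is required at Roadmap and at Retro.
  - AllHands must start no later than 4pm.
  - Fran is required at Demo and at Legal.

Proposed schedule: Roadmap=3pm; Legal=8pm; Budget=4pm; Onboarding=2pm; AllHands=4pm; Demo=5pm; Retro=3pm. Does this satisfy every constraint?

No. Nico is required at Roadmap and at Retro is not satisfied.

Gus is required at AllHands and at Retro — holds.
AllHands must start no later than 4pm — holds.
Nico is required at Roadmap and at Retro — violated.
Fran is required at Demo and at Legal — holds.
Budget has to be in the 6pm slot or an earlier one — holds.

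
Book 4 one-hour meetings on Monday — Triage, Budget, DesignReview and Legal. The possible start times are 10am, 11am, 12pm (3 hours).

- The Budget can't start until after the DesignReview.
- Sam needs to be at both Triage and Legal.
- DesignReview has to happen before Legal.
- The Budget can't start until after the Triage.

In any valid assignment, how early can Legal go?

11am

Precedence pushes Legal to at least 11am.
Legal at 11am is achievable: Triage in 10am; Budget in 11am; DesignReview in 10am; Legal in 11am.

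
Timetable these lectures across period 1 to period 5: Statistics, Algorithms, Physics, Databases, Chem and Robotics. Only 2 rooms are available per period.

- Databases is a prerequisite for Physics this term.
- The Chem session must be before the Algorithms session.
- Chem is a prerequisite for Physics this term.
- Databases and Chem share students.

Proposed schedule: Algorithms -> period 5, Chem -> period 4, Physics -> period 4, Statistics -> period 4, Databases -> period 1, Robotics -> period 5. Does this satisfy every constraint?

Invalid. Only 2 rooms are available per period.

Databases is a prerequisite for Physics this term — holds.
Only 2 rooms are available per period — violated.
Chem is a prerequisite for Physics this term — violated.
The Chem session must be before the Algorithms session — holds.
Databases and Chem share students — holds.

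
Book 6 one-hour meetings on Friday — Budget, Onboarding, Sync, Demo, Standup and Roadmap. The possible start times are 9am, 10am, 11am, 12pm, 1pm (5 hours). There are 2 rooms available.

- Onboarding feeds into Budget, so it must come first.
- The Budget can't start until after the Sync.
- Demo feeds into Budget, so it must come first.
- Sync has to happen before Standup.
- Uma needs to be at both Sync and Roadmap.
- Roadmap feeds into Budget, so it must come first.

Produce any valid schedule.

Sync -> 9am, Standup -> 11am, Roadmap -> 10am, Onboarding -> 9am, Demo -> 10am, Budget -> 11am

Checking: Onboarding(9am) before Budget(11am); Sync(9am) before Budget(11am); Sync(9am) before Standup(11am); Roadmap(10am) before Budget(11am); Demo(10am) before Budget(11am); Sync(9am) != Roadmap(10am); max 2 per hour (cap 2).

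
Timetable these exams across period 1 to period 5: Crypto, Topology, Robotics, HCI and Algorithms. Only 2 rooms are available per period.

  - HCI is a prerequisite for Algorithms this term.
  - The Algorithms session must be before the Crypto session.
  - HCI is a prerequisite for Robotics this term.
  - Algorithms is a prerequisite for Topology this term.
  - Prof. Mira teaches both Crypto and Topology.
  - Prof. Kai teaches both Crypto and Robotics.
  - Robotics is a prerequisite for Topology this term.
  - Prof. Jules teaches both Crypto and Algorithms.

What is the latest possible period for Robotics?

period 4

Precedence pushes Robotics to at least period 2; downstream work caps Robotics at period 4.
Robotics at period 4 is achievable: Robotics -> period 4, HCI -> period 1, Crypto -> period 3, Topology -> period 5, Algorithms -> period 2.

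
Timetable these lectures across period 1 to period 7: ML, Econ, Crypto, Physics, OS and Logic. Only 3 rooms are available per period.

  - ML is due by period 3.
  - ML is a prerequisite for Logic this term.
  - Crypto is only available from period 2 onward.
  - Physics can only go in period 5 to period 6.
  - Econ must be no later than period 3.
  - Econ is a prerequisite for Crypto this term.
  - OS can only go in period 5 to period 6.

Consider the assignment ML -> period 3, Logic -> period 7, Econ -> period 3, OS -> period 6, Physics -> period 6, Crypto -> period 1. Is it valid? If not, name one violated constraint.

No. Crypto is only available from period 2 onward is not satisfied.

Econ must be no later than period 3 — holds.
Physics can only go in period 5 to period 6 — holds.
OS can only go in period 5 to period 6 — holds.
Crypto is only available from period 2 onward — violated.
ML is due by period 3 — holds.
ML is a prerequisite for Logic this term — holds.
Only 3 rooms are available per period — holds.
Econ is a prerequisite for Crypto this term — violated.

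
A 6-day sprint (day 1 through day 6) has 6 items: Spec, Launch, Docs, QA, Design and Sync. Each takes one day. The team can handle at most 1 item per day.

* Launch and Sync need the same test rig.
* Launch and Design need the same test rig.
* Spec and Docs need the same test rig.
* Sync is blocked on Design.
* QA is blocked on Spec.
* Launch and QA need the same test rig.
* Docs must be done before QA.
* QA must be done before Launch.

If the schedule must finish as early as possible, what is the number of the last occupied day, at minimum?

day 6

The precedence chain requires at least 3 distinct days.
With at most 1 per day and 6 tasks, at least 6 days are needed.
6 works (last occupied day: day 6): for example Spec -> day 1, Design -> day 5, QA -> day 3, Launch -> day 4, Docs -> day 2, Sync -> day 6.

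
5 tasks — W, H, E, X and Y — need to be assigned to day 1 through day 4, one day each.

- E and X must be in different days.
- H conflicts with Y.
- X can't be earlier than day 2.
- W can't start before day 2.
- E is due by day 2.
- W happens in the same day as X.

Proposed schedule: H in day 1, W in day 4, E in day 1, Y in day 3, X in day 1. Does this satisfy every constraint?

No. X can't be earlier than day 2 is not satisfied.

W can't start before day 2 — holds.
E and X must be in different days — violated.
X can't be earlier than day 2 — violated.
W happens in the same day as X — violated.
E is due by day 2 — holds.
H conflicts with Y — holds.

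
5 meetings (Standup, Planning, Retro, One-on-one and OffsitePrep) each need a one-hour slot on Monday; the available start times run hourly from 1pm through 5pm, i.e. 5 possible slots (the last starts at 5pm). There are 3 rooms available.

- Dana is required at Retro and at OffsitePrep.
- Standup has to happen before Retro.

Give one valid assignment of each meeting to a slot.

Retro=2pm, Planning=1pm, One-on-one=1pm, Standup=1pm, OffsitePrep=3pm

Checking: Standup(1pm) before Retro(2pm); Retro(2pm) != OffsitePrep(3pm); max 3 per slot (cap 3).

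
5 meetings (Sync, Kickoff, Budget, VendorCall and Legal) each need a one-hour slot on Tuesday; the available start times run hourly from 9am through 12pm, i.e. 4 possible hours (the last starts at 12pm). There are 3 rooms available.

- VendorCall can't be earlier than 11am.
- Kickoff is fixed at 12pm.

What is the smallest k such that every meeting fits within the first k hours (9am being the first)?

4

With at most 3 per hour and 5 meetings, at least 2 hours are needed.
Kickoff can't be placed before 12pm — that is hour 4 counting from 9am — so the schedule must run through at least 4 hours.
4 works (last occupied hour: 12pm): for example Budget=9am, Legal=9am, VendorCall=11am, Kickoff=12pm, Sync=9am.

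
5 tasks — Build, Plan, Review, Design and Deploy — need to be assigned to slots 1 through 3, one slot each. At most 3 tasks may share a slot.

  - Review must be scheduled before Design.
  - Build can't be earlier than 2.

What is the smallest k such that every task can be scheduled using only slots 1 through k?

The precedence chain requires at least 2 distinct slots.
With at most 3 per slot and 5 tasks, at least 2 slots are needed.
2 works (last occupied slot: 2): for example Plan in 1; Design in 2; Build in 2; Deploy in 1; Review in 1.

2 slots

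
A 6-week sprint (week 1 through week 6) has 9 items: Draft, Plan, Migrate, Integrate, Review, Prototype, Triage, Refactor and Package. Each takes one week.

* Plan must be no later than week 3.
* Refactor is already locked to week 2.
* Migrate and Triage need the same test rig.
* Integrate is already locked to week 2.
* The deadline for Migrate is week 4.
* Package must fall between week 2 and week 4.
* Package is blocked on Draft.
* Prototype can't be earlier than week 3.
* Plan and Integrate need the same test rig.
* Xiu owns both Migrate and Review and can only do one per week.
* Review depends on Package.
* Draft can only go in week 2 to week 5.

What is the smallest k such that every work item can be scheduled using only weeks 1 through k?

The precedence chain requires at least 3 distinct weeks.
Propagating the time windows through the other constraints, Review can't land before week 4, so the schedule must run through at least week 4.
4 works (last occupied week: week 4): for example Plan=week 1; Refactor=week 2; Review=week 4; Draft=week 2; Triage=week 2; Package=week 3; Prototype=week 3; Migrate=week 1; Integrate=week 2.

4 weeks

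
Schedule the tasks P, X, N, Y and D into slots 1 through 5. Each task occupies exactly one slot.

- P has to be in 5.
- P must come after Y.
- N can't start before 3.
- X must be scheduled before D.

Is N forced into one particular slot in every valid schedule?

N can be 3 (e.g. X=1, D=2, N=3, Y=1, P=5) or 4 (e.g. P=5, D=2, Y=1, X=1, N=4).

No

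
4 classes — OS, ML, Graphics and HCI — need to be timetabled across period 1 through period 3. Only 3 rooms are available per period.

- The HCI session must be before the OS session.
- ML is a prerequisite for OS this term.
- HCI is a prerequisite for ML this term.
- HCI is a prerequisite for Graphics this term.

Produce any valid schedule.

ML in period 2; OS in period 3; HCI in period 1; Graphics in period 2

Checking: HCI(period 1) before OS(period 3); HCI(period 1) before ML(period 2); ML(period 2) before OS(period 3); HCI(period 1) before Graphics(period 2); max 2 per period (cap 3).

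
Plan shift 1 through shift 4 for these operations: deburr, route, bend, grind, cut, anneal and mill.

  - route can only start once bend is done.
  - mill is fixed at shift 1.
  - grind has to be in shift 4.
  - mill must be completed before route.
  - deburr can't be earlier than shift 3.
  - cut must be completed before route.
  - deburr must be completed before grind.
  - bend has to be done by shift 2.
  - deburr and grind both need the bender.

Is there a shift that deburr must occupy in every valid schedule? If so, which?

deburr's window is shift 3–shift 4.
grind is fixed at shift 4, and deburr can't share a shift with grind.
So deburr must be shift 3.

shift 3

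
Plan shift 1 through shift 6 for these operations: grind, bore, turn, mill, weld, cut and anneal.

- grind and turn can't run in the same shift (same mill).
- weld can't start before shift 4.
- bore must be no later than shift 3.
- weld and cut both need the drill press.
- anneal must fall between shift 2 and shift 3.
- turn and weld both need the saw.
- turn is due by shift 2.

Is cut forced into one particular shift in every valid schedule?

cut can be shift 1 (e.g. bore=shift 1, anneal=shift 2, cut=shift 1, mill=shift 1, turn=shift 1, weld=shift 4, grind=shift 2) or shift 2 (e.g. turn in shift 1, cut in shift 2, anneal in shift 2, bore in shift 1, grind in shift 2, mill in shift 1, weld in shift 4).

No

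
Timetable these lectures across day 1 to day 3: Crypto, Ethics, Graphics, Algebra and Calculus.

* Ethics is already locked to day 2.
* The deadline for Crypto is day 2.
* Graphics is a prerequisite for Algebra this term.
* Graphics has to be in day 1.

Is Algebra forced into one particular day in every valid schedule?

Algebra can be day 2 (e.g. Ethics in day 2; Algebra in day 2; Graphics in day 1; Calculus in day 1; Crypto in day 1) or day 3 (e.g. Crypto in day 1, Calculus in day 1, Graphics in day 1, Ethics in day 2, Algebra in day 3).

No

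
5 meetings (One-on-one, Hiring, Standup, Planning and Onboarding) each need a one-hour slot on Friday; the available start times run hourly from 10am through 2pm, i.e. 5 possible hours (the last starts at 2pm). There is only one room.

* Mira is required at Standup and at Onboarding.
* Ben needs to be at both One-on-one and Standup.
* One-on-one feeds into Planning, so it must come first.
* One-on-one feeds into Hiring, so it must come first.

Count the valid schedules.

Splitting on One-on-one: it can be 10am (24), 11am (12), 12pm (4). Listing each branch's schedules as (Hiring, Standup, Planning, Onboarding):
One-on-one=10am: (11am,12pm,1pm,2pm) (11am,12pm,2pm,1pm) (11am,1pm,12pm,2pm) (11am,1pm,2pm,12pm) (11am,2pm,12pm,1pm) (11am,2pm,1pm,12pm) (12pm,11am,1pm,2pm) (12pm,11am,2pm,1pm) (12pm,1pm,11am,2pm) (12pm,1pm,2pm,11am) (12pm,2pm,11am,1pm) (12pm,2pm,1pm,11am) (1pm,11am,12pm,2pm) (1pm,11am,2pm,12pm) (1pm,12pm,11am,2pm) (1pm,12pm,2pm,11am) (1pm,2pm,11am,12pm) (1pm,2pm,12pm,11am) (2pm,11am,12pm,1pm) (2pm,11am,1pm,12pm) (2pm,12pm,11am,1pm) (2pm,12pm,1pm,11am) (2pm,1pm,11am,12pm) (2pm,1pm,12pm,11am) — 24.
One-on-one=11am: (12pm,10am,1pm,2pm) (12pm,10am,2pm,1pm) (12pm,1pm,2pm,10am) (12pm,2pm,1pm,10am) (1pm,10am,12pm,2pm) (1pm,10am,2pm,12pm) (1pm,12pm,2pm,10am) (1pm,2pm,12pm,10am) (2pm,10am,12pm,1pm) (2pm,10am,1pm,12pm) (2pm,12pm,1pm,10am) (2pm,1pm,12pm,10am) — 12.
One-on-one=12pm: (1pm,10am,2pm,11am) (1pm,11am,2pm,10am) (2pm,10am,1pm,11am) (2pm,11am,1pm,10am) — 4.
Summing: 24 + 12 + 4 = 40.

40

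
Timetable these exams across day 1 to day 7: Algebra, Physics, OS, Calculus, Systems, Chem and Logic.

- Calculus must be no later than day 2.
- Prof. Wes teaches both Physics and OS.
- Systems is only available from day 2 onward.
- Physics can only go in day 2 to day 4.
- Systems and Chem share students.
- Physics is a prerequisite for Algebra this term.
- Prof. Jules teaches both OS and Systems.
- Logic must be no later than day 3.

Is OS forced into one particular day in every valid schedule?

OS can be day 1 (e.g. Chem=day 1; Logic=day 1; Systems=day 2; Physics=day 2; OS=day 1; Algebra=day 3; Calculus=day 1) or day 2 (e.g. OS in day 2; Systems in day 3; Logic in day 1; Chem in day 1; Physics in day 3; Calculus in day 1; Algebra in day 4).

No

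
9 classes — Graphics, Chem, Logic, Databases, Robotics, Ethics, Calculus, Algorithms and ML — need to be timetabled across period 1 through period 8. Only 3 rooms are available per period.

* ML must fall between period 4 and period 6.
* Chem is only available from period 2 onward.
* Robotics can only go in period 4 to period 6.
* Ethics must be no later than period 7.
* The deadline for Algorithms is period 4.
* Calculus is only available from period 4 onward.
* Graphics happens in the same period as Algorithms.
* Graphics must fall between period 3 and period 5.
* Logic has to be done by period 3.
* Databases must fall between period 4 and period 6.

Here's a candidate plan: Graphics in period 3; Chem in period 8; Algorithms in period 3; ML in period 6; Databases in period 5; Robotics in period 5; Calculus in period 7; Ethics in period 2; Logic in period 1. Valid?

Databases must fall between period 4 and period 6 — holds.
Only 3 rooms are available per period — holds.
Logic has to be done by period 3 — holds.
Graphics must fall between period 3 and period 5 — holds.
ML must fall between period 4 and period 6 — holds.
The deadline for Algorithms is period 4 — holds.
Robotics can only go in period 4 to period 6 — holds.
Calculus is only available from period 4 onward — holds.
Ethics must be no later than period 7 — holds.
Chem is only available from period 2 onward — holds.
Graphics happens in the same period as Algorithms — holds.

Yes, all constraints hold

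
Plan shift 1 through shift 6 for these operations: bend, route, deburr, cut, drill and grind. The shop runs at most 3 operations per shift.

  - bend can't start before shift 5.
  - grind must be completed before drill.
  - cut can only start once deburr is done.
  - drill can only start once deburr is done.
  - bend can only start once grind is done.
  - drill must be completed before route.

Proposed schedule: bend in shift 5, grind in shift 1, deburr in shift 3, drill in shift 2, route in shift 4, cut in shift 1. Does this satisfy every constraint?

Invalid. cut can only start once deburr is done.

drill can only start once deburr is done — violated.
grind must be completed before drill — holds.
cut can only start once deburr is done — violated.
drill must be completed before route — holds.
bend can't start before shift 5 — holds.
bend can only start once grind is done — holds.
The shop runs at most 3 operations per shift — holds.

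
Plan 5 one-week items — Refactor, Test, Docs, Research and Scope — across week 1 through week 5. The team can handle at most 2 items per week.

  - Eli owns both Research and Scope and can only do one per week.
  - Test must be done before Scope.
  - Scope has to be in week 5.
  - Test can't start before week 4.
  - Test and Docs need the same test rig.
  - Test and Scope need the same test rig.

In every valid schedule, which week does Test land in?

Test's window is week 4–week 5.
Scope is fixed at week 5, and Test can't share a week with Scope.
So Test must be week 4.

week 4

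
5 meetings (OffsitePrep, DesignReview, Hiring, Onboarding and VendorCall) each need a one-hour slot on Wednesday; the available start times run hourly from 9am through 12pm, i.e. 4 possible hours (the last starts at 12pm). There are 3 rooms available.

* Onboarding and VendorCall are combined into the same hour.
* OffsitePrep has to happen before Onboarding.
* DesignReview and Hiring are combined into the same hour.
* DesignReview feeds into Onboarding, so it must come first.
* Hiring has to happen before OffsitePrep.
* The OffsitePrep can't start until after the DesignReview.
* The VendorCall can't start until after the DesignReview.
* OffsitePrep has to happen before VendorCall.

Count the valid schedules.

Enumerating: DesignReview -> 9am, OffsitePrep -> 10am, Hiring -> 9am, Onboarding -> 11am, VendorCall -> 11am | OffsitePrep=10am, Hiring=9am, DesignReview=9am, VendorCall=12pm, Onboarding=12pm | Onboarding in 12pm; VendorCall in 12pm; OffsitePrep in 11am; Hiring in 9am; DesignReview in 9am | Onboarding in 12pm; DesignReview in 10am; Hiring in 10am; OffsitePrep in 11am; VendorCall in 12pm.

4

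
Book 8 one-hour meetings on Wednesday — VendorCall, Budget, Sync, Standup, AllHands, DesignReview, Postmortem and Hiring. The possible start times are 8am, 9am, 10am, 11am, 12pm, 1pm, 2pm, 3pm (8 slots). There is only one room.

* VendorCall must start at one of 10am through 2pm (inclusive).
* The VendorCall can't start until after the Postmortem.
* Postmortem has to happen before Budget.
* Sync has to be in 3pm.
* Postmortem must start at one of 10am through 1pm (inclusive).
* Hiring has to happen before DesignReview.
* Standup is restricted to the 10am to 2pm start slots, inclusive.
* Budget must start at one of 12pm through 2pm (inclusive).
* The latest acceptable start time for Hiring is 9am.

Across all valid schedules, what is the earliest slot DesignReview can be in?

9am

Precedence pushes DesignReview to at least 9am.
DesignReview at 9am is achievable: AllHands=2pm, VendorCall=11am, Postmortem=10am, DesignReview=9am, Standup=1pm, Sync=3pm, Budget=12pm, Hiring=8am.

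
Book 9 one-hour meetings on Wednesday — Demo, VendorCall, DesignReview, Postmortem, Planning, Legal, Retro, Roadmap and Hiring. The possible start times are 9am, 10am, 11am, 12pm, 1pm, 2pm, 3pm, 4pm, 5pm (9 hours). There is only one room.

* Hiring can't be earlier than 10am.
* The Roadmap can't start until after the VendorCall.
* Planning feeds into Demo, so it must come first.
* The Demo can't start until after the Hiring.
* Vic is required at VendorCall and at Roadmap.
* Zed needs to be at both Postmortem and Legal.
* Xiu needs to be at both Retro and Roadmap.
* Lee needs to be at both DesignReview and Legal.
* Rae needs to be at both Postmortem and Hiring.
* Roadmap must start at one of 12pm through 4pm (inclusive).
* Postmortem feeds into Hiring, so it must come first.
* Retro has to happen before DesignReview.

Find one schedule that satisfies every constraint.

Postmortem=9am, Legal=5pm, Hiring=10am, Retro=3pm, Roadmap=12pm, Demo=2pm, Planning=1pm, VendorCall=11am, DesignReview=4pm

Checking: Retro(3pm) before DesignReview(4pm); Planning(1pm) before Demo(2pm); Hiring(10am) before Demo(2pm); VendorCall(11am) before Roadmap(12pm); Postmortem(9am) before Hiring(10am); DesignReview(4pm) != Legal(5pm); VendorCall(11am) != Roadmap(12pm); Postmortem(9am) != Legal(5pm); Postmortem(9am) != Hiring(10am); Retro(3pm) != Roadmap(12pm); Roadmap=12pm in [12pm,4pm]; Hiring=10am in [10am,5pm]; max 1 per hour (cap 1).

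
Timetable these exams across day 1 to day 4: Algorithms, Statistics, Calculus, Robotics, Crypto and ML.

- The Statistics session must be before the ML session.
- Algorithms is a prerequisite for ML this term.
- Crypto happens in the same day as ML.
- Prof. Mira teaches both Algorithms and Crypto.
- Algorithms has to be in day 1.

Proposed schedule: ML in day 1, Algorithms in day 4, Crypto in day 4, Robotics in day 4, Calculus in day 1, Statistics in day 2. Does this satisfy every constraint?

Invalid. Algorithms is a prerequisite for ML this term.

The Statistics session must be before the ML session — violated.
Algorithms has to be in day 1 — violated.
Crypto happens in the same day as ML — violated.
Algorithms is a prerequisite for ML this term — violated.
Prof. Mira teaches both Algorithms and Crypto — violated.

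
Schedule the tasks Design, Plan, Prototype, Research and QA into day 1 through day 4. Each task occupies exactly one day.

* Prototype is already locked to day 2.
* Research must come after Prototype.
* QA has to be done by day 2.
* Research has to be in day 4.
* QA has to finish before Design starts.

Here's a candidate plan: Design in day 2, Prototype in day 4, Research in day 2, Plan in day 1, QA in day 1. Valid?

No. Research must come after Prototype is not satisfied.

Research has to be in day 4 — violated.
QA has to be done by day 2 — holds.
Research must come after Prototype — violated.
Prototype is already locked to day 2 — violated.
QA has to finish before Design starts — holds.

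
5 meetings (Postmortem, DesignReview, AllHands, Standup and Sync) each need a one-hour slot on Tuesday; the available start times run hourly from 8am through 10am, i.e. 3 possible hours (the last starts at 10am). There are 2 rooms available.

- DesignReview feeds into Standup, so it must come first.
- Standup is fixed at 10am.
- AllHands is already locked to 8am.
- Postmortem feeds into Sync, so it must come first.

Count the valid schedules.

4

Enumerating: AllHands in 8am, Sync in 9am, Postmortem in 8am, DesignReview in 9am, Standup in 10am | DesignReview in 9am, AllHands in 8am, Standup in 10am, Sync in 10am, Postmortem in 8am | DesignReview=8am; Standup=10am; Postmortem=9am; Sync=10am; AllHands=8am | AllHands=8am; Postmortem=9am; Sync=10am; Standup=10am; DesignReview=9am.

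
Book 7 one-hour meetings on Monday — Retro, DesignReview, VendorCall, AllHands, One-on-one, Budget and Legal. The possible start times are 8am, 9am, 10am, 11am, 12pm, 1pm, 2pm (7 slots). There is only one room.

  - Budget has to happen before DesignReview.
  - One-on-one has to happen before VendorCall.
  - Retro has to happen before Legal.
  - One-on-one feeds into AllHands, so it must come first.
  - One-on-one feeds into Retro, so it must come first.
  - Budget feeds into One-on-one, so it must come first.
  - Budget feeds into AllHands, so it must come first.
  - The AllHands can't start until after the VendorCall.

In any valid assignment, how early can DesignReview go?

Precedence pushes DesignReview to at least 9am.
DesignReview at 9am is achievable: Retro in 1pm, VendorCall in 11am, AllHands in 12pm, One-on-one in 10am, DesignReview in 9am, Legal in 2pm, Budget in 8am.

9am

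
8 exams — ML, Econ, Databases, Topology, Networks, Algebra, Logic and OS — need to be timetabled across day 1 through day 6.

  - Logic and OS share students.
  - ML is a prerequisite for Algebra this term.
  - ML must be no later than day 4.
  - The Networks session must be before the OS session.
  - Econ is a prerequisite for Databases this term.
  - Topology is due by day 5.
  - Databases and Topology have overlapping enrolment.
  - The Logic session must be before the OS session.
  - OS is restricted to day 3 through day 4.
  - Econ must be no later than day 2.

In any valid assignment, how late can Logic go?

Downstream work caps Logic at day 3.
Logic at day 3 is achievable: Algebra in day 2; OS in day 4; Econ in day 1; Networks in day 1; Databases in day 2; ML in day 1; Logic in day 3; Topology in day 1.

day 3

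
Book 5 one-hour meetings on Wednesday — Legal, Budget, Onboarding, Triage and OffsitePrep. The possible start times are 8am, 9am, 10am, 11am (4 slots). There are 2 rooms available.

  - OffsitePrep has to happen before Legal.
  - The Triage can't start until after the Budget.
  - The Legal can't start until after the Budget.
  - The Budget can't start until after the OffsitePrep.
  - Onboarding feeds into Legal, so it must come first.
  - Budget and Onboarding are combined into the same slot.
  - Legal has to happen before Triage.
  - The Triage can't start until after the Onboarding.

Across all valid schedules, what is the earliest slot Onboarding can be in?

9am

Onboarding must be in the same slot as Budget, which can't be before 9am, so Onboarding is at least 9am; downstream work caps Onboarding at 9am.
Onboarding at 9am is achievable: Triage=11am; Budget=9am; Legal=10am; OffsitePrep=8am; Onboarding=9am.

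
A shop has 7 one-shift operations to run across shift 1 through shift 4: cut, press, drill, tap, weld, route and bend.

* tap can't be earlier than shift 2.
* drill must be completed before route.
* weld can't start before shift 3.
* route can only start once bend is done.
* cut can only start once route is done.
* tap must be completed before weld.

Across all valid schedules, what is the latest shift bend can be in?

Downstream work caps bend at shift 2.
bend at shift 2 is achievable: bend -> shift 2; route -> shift 3; tap -> shift 2; weld -> shift 3; cut -> shift 4; press -> shift 1; drill -> shift 1.

shift 2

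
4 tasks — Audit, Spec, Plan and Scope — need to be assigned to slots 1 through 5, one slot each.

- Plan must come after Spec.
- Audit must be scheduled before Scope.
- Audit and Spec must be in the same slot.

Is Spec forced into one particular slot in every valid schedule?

Spec can be 1 (e.g. Scope=2; Plan=2; Spec=1; Audit=1) or 2 (e.g. Scope in 3; Spec in 2; Plan in 3; Audit in 2).

No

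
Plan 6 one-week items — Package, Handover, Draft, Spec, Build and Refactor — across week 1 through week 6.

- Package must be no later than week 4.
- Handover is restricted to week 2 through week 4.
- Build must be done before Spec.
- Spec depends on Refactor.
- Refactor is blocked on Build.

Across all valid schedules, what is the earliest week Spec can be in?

week 3

Precedence pushes Spec to at least week 3.
Spec at week 3 is achievable: Package -> week 1; Handover -> week 2; Refactor -> week 2; Draft -> week 1; Spec -> week 3; Build -> week 1.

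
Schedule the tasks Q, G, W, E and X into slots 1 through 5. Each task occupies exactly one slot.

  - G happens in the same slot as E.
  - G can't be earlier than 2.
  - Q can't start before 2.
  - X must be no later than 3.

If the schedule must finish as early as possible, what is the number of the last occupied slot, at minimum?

slot 2

Q can't be placed before 2, so the schedule must run through at least slot 2.
2 works (last occupied slot: 2): for example X=1, W=1, E=2, Q=2, G=2.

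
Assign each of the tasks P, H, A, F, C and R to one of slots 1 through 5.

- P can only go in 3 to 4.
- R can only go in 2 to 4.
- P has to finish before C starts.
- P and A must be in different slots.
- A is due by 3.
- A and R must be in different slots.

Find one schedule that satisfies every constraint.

A in 1; H in 1; P in 3; R in 2; C in 4; F in 1

Checking: P(3) before C(4); A(1) != R(2); P(3) != A(1); R=2 in [2,4]; A=1 in [1,3]; P=3 in [3,4].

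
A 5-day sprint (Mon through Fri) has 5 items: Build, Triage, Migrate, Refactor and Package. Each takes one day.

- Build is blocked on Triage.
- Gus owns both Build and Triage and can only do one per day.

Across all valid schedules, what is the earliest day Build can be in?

Precedence pushes Build to at least Tue.
Build at Tue is achievable: Triage -> Mon; Refactor -> Mon; Migrate -> Mon; Build -> Tue; Package -> Mon.

Tue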